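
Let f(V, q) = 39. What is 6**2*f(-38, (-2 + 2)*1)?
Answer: 1404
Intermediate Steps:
6**2*f(-38, (-2 + 2)*1) = 6**2*39 = 36*39 = 1404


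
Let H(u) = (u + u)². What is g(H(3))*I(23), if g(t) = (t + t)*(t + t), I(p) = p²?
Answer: 2742336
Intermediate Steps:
H(u) = 4*u² (H(u) = (2*u)² = 4*u²)
g(t) = 4*t² (g(t) = (2*t)*(2*t) = 4*t²)
g(H(3))*I(23) = (4*(4*3²)²)*23² = (4*(4*9)²)*529 = (4*36²)*529 = (4*1296)*529 = 5184*529 = 2742336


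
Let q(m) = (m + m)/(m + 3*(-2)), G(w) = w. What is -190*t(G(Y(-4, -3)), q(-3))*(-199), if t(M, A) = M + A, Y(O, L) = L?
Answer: -264670/3 ≈ -88223.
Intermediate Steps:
q(m) = 2*m/(-6 + m) (q(m) = (2*m)/(m - 6) = (2*m)/(-6 + m) = 2*m/(-6 + m))
t(M, A) = A + M
-190*t(G(Y(-4, -3)), q(-3))*(-199) = -190*(2*(-3)/(-6 - 3) - 3)*(-199) = -190*(2*(-3)/(-9) - 3)*(-199) = -190*(2*(-3)*(-⅑) - 3)*(-199) = -190*(⅔ - 3)*(-199) = -190*(-7/3)*(-199) = (1330/3)*(-199) = -264670/3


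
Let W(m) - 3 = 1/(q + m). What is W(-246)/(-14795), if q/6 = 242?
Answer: -329/1622070 ≈ -0.00020283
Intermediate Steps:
q = 1452 (q = 6*242 = 1452)
W(m) = 3 + 1/(1452 + m)
W(-246)/(-14795) = ((4357 + 3*(-246))/(1452 - 246))/(-14795) = ((4357 - 738)/1206)*(-1/14795) = ((1/1206)*3619)*(-1/14795) = (3619/1206)*(-1/14795) = -329/1622070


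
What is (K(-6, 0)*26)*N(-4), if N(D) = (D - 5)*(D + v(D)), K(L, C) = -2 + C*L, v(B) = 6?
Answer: 936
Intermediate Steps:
N(D) = (-5 + D)*(6 + D) (N(D) = (D - 5)*(D + 6) = (-5 + D)*(6 + D))
(K(-6, 0)*26)*N(-4) = ((-2 + 0*(-6))*26)*(-30 - 4 + (-4)²) = ((-2 + 0)*26)*(-30 - 4 + 16) = -2*26*(-18) = -52*(-18) = 936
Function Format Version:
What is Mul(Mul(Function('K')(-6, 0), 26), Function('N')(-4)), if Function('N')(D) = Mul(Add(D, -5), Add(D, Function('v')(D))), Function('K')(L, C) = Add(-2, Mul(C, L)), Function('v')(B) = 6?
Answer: 936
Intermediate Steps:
Function('N')(D) = Mul(Add(-5, D), Add(6, D)) (Function('N')(D) = Mul(Add(D, -5), Add(D, 6)) = Mul(Add(-5, D), Add(6, D)))
Mul(Mul(Function('K')(-6, 0), 26), Function('N')(-4)) = Mul(Mul(Add(-2, Mul(0, -6)), 26), Add(-30, -4, Pow(-4, 2))) = Mul(Mul(Add(-2, 0), 26), Add(-30, -4, 16)) = Mul(Mul(-2, 26), -18) = Mul(-52, -18) = 936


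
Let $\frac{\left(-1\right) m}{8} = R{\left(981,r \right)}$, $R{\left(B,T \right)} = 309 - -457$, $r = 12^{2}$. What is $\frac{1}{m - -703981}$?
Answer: $\frac{1}{697853} \approx 1.433 \cdot 10^{-6}$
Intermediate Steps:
$r = 144$
$R{\left(B,T \right)} = 766$ ($R{\left(B,T \right)} = 309 + 457 = 766$)
$m = -6128$ ($m = \left(-8\right) 766 = -6128$)
$\frac{1}{m - -703981} = \frac{1}{-6128 - -703981} = \frac{1}{-6128 + 703981} = \frac{1}{697853}$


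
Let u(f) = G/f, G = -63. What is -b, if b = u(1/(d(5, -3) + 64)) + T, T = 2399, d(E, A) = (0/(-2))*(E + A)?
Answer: 1633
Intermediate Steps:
d(E, A) = 0 (d(E, A) = (0*(-1/2))*(A + E) = 0*(A + E) = 0)
u(f) = -63/f
b = -1633 (b = -63/(1/(0 + 64)) + 2399 = -63/(1/64) + 2399 = -63/1/64 + 2399 = -63*64 + 2399 = -4032 + 2399 = -1633)
-b = -1*(-1633) = 1633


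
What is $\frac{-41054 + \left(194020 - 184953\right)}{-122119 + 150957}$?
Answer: $- \frac{31987}{28838} \approx -1.1092$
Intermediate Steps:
$\frac{-41054 + \left(194020 - 184953\right)}{-122119 + 150957} = \frac{-41054 + \left(194020 - 184953\right)}{28838} = \left(-41054 + 9067\right) \frac{1}{28838} = \left(-31987\right) \frac{1}{28838} = - \frac{31987}{28838}$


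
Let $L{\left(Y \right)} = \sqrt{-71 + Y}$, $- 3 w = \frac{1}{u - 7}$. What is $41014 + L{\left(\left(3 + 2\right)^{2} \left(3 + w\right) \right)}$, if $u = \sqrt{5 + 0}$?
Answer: $41014 + \frac{\sqrt{327 - 36 \sqrt{5}}}{3 \sqrt{7 - \sqrt{5}}} \approx 41016.0$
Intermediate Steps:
$u = \sqrt{5} \approx 2.2361$
$w = - \frac{1}{3 \left(-7 + \sqrt{5}\right)}$ ($w = - \frac{1}{3 \left(\sqrt{5} - 7\right)} = - \frac{1}{3 \left(-7 + \sqrt{5}\right)} \approx 0.06997$)
$41014 + L{\left(\left(3 + 2\right)^{2} \left(3 + w\right) \right)} = 41014 + \sqrt{-71 + \left(3 + 2\right)^{2} \left(3 + \left(\frac{7}{132} + \frac{\sqrt{5}}{132}\right)\right)} = 41014 + \sqrt{-71 + 5^{2} \left(\frac{403}{132} + \frac{\sqrt{5}}{132}\right)} = 41014 + \sqrt{-71 + 25 \left(\frac{403}{132} + \frac{\sqrt{5}}{132}\right)} = 41014 + \sqrt{-71 + \left(\frac{10075}{132} + \frac{25 \sqrt{5}}{132}\right)} = 41014 + \sqrt{\frac{703}{132} + \frac{25 \sqrt{5}}{132}}$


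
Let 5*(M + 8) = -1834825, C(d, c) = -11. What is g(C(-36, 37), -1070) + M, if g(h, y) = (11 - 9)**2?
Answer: -366969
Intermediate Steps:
M = -366973 (M = -8 + (1/5)*(-1834825) = -8 - 366965 = -366973)
g(h, y) = 4 (g(h, y) = 2**2 = 4)
g(C(-36, 37), -1070) + M = 4 - 366973 = -366969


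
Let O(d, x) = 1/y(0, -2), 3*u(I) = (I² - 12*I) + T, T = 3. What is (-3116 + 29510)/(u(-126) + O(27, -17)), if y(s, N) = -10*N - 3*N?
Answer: 228748/50241 ≈ 4.5530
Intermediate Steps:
u(I) = 1 - 4*I + I²/3 (u(I) = ((I² - 12*I) + 3)/3 = (3 + I² - 12*I)/3 = 1 - 4*I + I²/3)
y(s, N) = -13*N
O(d, x) = 1/26 (O(d, x) = 1/(-13*(-2)) = 1/26)
(-3116 + 29510)/(u(-126) + O(27, -17)) = (-3116 + 29510)/((1 - 4*(-126) + (⅓)*(-126)²) + 1/26) = 26394/((1 + 504 + (⅓)*15876) + 1/26) = 26394/((1 + 504 + 5292) + 1/26) = 26394/(5797 + 1/26) = 26394/(150723/26) = 26394*(26/150723) = 228748/50241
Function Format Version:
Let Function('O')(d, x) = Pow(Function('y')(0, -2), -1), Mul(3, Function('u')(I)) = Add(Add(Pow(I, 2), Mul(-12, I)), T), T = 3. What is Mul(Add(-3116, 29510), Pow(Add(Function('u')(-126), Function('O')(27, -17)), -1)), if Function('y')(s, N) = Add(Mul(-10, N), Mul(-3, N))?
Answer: Rational(228748, 50241) ≈ 4.5530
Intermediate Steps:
Function('u')(I) = Add(1, Mul(-4, I), Mul(Rational(1, 3), Pow(I, 2))) (Function('u')(I) = Mul(Rational(1, 3), Add(Add(Pow(I, 2), Mul(-12, I)), 3)) = Mul(Rational(1, 3), Add(3, Pow(I, 2), Mul(-12, I))) = Add(1, Mul(-4, I), Mul(Rational(1, 3), Pow(I, 2))))
Function('y')(s, N) = Mul(-13, N)
Function('O')(d, x) = Rational(1, 26) (Function('O')(d, x) = Pow(Mul(-13, -2), -1) = Pow(26, -1) = Rational(1, 26))
Mul(Add(-3116, 29510), Pow(Add(Function('u')(-126), Function('O')(27, -17)), -1)) = Mul(Add(-3116, 29510), Pow(Add(Add(1, Mul(-4, -126), Mul(Rational(1, 3), Pow(-126, 2))), Rational(1, 26)), -1)) = Mul(26394, Pow(Add(Add(1, 504, Mul(Rational(1, 3), 15876)), Rational(1, 26)), -1)) = Mul(26394, Pow(Add(Add(1, 504, 5292), Rational(1, 26)), -1)) = Mul(26394, Pow(Add(5797, Rational(1, 26)), -1)) = Mul(26394, Pow(Rational(150723, 26), -1)) = Mul(26394, Rational(26, 150723)) = Rational(228748, 50241)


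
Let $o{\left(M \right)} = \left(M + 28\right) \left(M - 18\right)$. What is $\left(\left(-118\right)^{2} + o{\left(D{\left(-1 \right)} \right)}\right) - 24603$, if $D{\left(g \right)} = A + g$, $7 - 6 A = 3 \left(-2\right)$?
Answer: $- \frac{402119}{36} \approx -11170.0$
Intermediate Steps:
$A = \frac{13}{6}$ ($A = \frac{7}{6} - \frac{3 \left(-2\right)}{6} = \frac{7}{6} - -1 = \frac{7}{6} + 1 = \frac{13}{6} \approx 2.1667$)
$D{\left(g \right)} = \frac{13}{6} + g$
$o{\left(M \right)} = \left(-18 + M\right) \left(28 + M\right)$ ($o{\left(M \right)} = \left(28 + M\right) \left(-18 + M\right) = \left(-18 + M\right) \left(28 + M\right)$)
$\left(\left(-118\right)^{2} + o{\left(D{\left(-1 \right)} \right)}\right) - 24603 = \left(\left(-118\right)^{2} + \left(-504 + \left(\frac{13}{6} - 1\right)^{2} + 10 \left(\frac{13}{6} - 1\right)\right)\right) - 24603 = \left(13924 + \left(-504 + \left(\frac{7}{6}\right)^{2} + 10 \cdot \frac{7}{6}\right)\right) - 24603 = \left(13924 + \left(-504 + \frac{49}{36} + \frac{35}{3}\right)\right) - 24603 = \left(13924 - \frac{17675}{36}\right) - 24603 = \frac{483589}{36} - 24603 = - \frac{402119}{36}$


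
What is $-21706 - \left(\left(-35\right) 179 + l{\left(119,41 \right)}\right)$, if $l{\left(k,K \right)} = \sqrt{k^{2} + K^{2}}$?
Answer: $-15441 - 89 \sqrt{2} \approx -15567.0$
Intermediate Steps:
$l{\left(k,K \right)} = \sqrt{K^{2} + k^{2}}$
$-21706 - \left(\left(-35\right) 179 + l{\left(119,41 \right)}\right) = -21706 - \left(\left(-35\right) 179 + \sqrt{41^{2} + 119^{2}}\right) = -21706 - \left(-6265 + \sqrt{1681 + 14161}\right) = -21706 - \left(-6265 + \sqrt{15842}\right) = -21706 - \left(-6265 + 89 \sqrt{2}\right) = -21706 + \left(6265 - 89 \sqrt{2}\right) = -15441 - 89 \sqrt{2}$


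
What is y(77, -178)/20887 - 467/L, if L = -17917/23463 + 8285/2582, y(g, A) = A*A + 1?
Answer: -586232016884929/3093975874507 ≈ -189.48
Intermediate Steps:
y(g, A) = 1 + A² (y(g, A) = A² + 1 = 1 + A²)
L = 148129261/60581466 (L = -17917*1/23463 + 8285*(1/2582) = -17917/23463 + 8285/2582 = 148129261/60581466 ≈ 2.4451)
y(77, -178)/20887 - 467/L = (1 + (-178)²)/20887 - 467/148129261/60581466 = (1 + 31684)*(1/20887) - 467*60581466/148129261 = 31685*(1/20887) - 28291544622/148129261 = 31685/20887 - 28291544622/148129261 = -586232016884929/3093975874507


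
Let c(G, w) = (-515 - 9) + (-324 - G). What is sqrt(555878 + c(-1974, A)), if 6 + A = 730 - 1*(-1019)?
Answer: 2*sqrt(139251) ≈ 746.33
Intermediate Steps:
A = 1743 (A = -6 + (730 - 1*(-1019)) = -6 + (730 + 1019) = -6 + 1749 = 1743)
c(G, w) = -848 - G (c(G, w) = -524 + (-324 - G) = -848 - G)
sqrt(555878 + c(-1974, A)) = sqrt(555878 + (-848 - 1*(-1974))) = sqrt(555878 + (-848 + 1974)) = sqrt(555878 + 1126) = sqrt(557004) = 2*sqrt(139251)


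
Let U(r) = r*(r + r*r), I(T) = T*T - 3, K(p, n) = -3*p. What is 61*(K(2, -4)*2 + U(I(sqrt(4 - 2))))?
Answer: -732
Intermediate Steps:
I(T) = -3 + T**2 (I(T) = T**2 - 3 = -3 + T**2)
U(r) = r*(r + r**2)
61*(K(2, -4)*2 + U(I(sqrt(4 - 2)))) = 61*(-3*2*2 + (-3 + (sqrt(4 - 2))**2)**2*(1 + (-3 + (sqrt(4 - 2))**2))) = 61*(-6*2 + (-3 + (sqrt(2))**2)**2*(1 + (-3 + (sqrt(2))**2))) = 61*(-12 + (-3 + 2)**2*(1 + (-3 + 2))) = 61*(-12 + (-1)**2*(1 - 1)) = 61*(-12 + 1*0) = 61*(-12 + 0) = 61*(-12) = -732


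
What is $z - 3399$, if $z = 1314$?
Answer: $-2085$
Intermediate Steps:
$z - 3399 = 1314 - 3399 = -2085$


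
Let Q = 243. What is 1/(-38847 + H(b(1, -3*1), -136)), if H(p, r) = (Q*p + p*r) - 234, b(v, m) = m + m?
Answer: -1/39723 ≈ -2.5174e-5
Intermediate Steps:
b(v, m) = 2*m
H(p, r) = -234 + 243*p + p*r (H(p, r) = (243*p + p*r) - 234 = -234 + 243*p + p*r)
1/(-38847 + H(b(1, -3*1), -136)) = 1/(-38847 + (-234 + 243*(2*(-3*1)) + (2*(-3*1))*(-136))) = 1/(-38847 + (-234 + 243*(2*(-3)) + (2*(-3))*(-136))) = 1/(-38847 + (-234 + 243*(-6) - 6*(-136))) = 1/(-38847 + (-234 - 1458 + 816)) = 1/(-38847 - 876) = 1/(-39723) = -1/39723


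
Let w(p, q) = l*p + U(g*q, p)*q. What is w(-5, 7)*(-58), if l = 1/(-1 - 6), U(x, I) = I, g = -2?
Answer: 13920/7 ≈ 1988.6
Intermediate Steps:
l = -⅐ (l = 1/(-7) = -⅐ ≈ -0.14286)
w(p, q) = -p/7 + p*q
w(-5, 7)*(-58) = -5*(-⅐ + 7)*(-58) = -5*48/7*(-58) = -240/7*(-58) = 13920/7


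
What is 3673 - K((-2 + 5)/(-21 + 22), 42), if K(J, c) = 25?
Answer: 3648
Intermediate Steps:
3673 - K((-2 + 5)/(-21 + 22), 42) = 3673 - 1*25 = 3673 - 25 = 3648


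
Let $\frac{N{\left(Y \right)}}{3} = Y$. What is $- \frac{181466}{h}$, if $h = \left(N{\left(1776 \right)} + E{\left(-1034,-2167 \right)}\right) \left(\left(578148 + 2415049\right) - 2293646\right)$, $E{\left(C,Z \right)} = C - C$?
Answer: $- \frac{90733}{1863603864} \approx -4.8687 \cdot 10^{-5}$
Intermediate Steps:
$N{\left(Y \right)} = 3 Y$
$E{\left(C,Z \right)} = 0$
$h = 3727207728$ ($h = \left(3 \cdot 1776 + 0\right) \left(\left(578148 + 2415049\right) - 2293646\right) = \left(5328 + 0\right) \left(2993197 - 2293646\right) = 5328 \cdot 699551 = 3727207728$)
$- \frac{181466}{h} = - \frac{181466}{3727207728} = \left(-181466\right) \frac{1}{3727207728} = - \frac{90733}{1863603864}$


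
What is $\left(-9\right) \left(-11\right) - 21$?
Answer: $78$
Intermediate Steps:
$\left(-9\right) \left(-11\right) - 21 = 99 - 21 = 78$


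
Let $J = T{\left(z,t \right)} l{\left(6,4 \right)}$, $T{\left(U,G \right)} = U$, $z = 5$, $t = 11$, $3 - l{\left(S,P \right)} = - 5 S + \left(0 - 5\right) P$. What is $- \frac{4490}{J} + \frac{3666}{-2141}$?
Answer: $- \frac{2116916}{113473} \approx -18.656$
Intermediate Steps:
$l{\left(S,P \right)} = 3 + 5 P + 5 S$ ($l{\left(S,P \right)} = 3 - \left(- 5 S + \left(0 - 5\right) P\right) = 3 - \left(- 5 S - 5 P\right) = 3 - \left(- 5 P - 5 S\right) = 3 + \left(5 P + 5 S\right) = 3 + 5 P + 5 S$)
$J = 265$ ($J = 5 \left(3 + 5 \cdot 4 + 5 \cdot 6\right) = 5 \left(3 + 20 + 30\right) = 5 \cdot 53 = 265$)
$- \frac{4490}{J} + \frac{3666}{-2141} = - \frac{4490}{265} + \frac{3666}{-2141} = \left(-4490\right) \frac{1}{265} + 3666 \left(- \frac{1}{2141}\right) = - \frac{898}{53} - \frac{3666}{2141} = - \frac{2116916}{113473}$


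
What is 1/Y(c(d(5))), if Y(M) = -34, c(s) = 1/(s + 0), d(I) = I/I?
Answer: -1/34 ≈ -0.029412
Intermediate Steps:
d(I) = 1
c(s) = 1/s
1/Y(c(d(5))) = 1/(-34) = -1/34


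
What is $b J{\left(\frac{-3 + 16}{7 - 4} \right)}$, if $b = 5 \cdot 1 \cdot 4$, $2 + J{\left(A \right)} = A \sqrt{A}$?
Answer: $-40 + \frac{260 \sqrt{39}}{9} \approx 140.41$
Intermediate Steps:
$J{\left(A \right)} = -2 + A^{\frac{3}{2}}$ ($J{\left(A \right)} = -2 + A \sqrt{A} = -2 + A^{\frac{3}{2}}$)
$b = 20$ ($b = 5 \cdot 4 = 20$)
$b J{\left(\frac{-3 + 16}{7 - 4} \right)} = 20 \left(-2 + \left(\frac{-3 + 16}{7 - 4}\right)^{\frac{3}{2}}\right) = 20 \left(-2 + \left(\frac{13}{3}\right)^{\frac{3}{2}}\right) = 20 \left(-2 + \frac{13 \sqrt{39}}{9}\right) = -40 + \frac{260 \sqrt{39}}{9}$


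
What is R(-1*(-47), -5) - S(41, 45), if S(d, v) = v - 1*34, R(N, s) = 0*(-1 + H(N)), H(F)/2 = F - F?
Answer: -11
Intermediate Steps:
H(F) = 0 (H(F) = 2*(F - F) = 2*0 = 0)
R(N, s) = 0 (R(N, s) = 0*(-1 + 0) = 0*(-1) = 0)
S(d, v) = -34 + v (S(d, v) = v - 34 = -34 + v)
R(-1*(-47), -5) - S(41, 45) = 0 - (-34 + 45) = 0 - 1*11 = 0 - 11 = -11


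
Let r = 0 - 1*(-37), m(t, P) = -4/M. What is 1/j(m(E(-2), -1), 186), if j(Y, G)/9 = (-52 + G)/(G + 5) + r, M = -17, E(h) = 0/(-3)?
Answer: 191/64809 ≈ 0.0029471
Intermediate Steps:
E(h) = 0 (E(h) = 0*(-⅓) = 0)
m(t, P) = 4/17 (m(t, P) = -4/(-17) = -4*(-1/17) = 4/17)
r = 37 (r = 0 + 37 = 37)
j(Y, G) = 333 + 9*(-52 + G)/(5 + G) (j(Y, G) = 9*((-52 + G)/(G + 5) + 37) = 9*((-52 + G)/(5 + G) + 37) = 9*(37 + (-52 + G)/(5 + G)) = 333 + 9*(-52 + G)/(5 + G))
1/j(m(E(-2), -1), 186) = 1/(171*(7 + 2*186)/(5 + 186)) = 1/(171*(7 + 372)/191) = 1/(171*(1/191)*379) = 1/(64809/191) = 191/64809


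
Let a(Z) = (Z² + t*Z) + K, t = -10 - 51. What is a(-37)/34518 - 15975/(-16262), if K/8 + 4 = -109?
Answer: 297845107/280665858 ≈ 1.0612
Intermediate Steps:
K = -904 (K = -32 + 8*(-109) = -32 - 872 = -904)
t = -61
a(Z) = -904 + Z² - 61*Z (a(Z) = (Z² - 61*Z) - 904 = -904 + Z² - 61*Z)
a(-37)/34518 - 15975/(-16262) = (-904 + (-37)² - 61*(-37))/34518 - 15975/(-16262) = (-904 + 1369 + 2257)*(1/34518) - 15975*(-1/16262) = 2722*(1/34518) + 15975/16262 = 1361/17259 + 15975/16262 = 297845107/280665858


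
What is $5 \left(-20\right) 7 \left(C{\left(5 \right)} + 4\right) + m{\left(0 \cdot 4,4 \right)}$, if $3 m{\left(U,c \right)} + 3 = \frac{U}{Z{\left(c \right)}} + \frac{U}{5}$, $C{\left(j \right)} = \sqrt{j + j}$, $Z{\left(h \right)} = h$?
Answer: $-2801 - 700 \sqrt{10} \approx -5014.6$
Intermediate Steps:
$C{\left(j \right)} = \sqrt{2} \sqrt{j}$ ($C{\left(j \right)} = \sqrt{2 j} = \sqrt{2} \sqrt{j}$)
$m{\left(U,c \right)} = -1 + \frac{U}{15} + \frac{U}{3 c}$ ($m{\left(U,c \right)} = -1 + \frac{\frac{U}{c} + \frac{U}{5}}{3} = -1 + \frac{\frac{U}{5} + \frac{U}{c}}{3} = -1 + \left(\frac{U}{15} + \frac{U}{3 c}\right) = -1 + \frac{U}{15} + \frac{U}{3 c}$)
$5 \left(-20\right) 7 \left(C{\left(5 \right)} + 4\right) + m{\left(0 \cdot 4,4 \right)} = 5 \left(-20\right) 7 \left(\sqrt{2} \sqrt{5} + 4\right) + \left(-1 + \frac{0 \cdot 4}{15} + \frac{0 \cdot 4}{3 \cdot 4}\right) = - 100 \cdot 7 \left(\sqrt{10} + 4\right) + \left(-1 + \frac{1}{15} \cdot 0 + \frac{1}{3} \cdot 0 \cdot \frac{1}{4}\right) = - 100 \cdot 7 \left(4 + \sqrt{10}\right) + \left(-1 + 0 + 0\right) = - 100 \left(28 + 7 \sqrt{10}\right) - 1 = \left(-2800 - 700 \sqrt{10}\right) - 1 = -2801 - 700 \sqrt{10}$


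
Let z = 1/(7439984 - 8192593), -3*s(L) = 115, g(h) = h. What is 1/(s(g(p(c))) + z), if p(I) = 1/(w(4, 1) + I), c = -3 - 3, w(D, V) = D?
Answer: -2257827/86550038 ≈ -0.026087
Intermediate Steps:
c = -6
p(I) = 1/(4 + I)
s(L) = -115/3 (s(L) = -⅓*115 = -115/3)
z = -1/752609 (z = 1/(-752609) = -1/752609 ≈ -1.3287e-6)
1/(s(g(p(c))) + z) = 1/(-115/3 - 1/752609) = 1/(-86550038/2257827) = -2257827/86550038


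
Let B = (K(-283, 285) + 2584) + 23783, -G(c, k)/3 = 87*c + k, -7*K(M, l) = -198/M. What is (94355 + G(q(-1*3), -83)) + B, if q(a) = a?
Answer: 241194476/1981 ≈ 1.2175e+5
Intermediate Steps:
K(M, l) = 198/(7*M) (K(M, l) = -(-198)/(7*M) = 198/(7*M))
G(c, k) = -261*c - 3*k (G(c, k) = -3*(87*c + k) = -3*(k + 87*c) = -261*c - 3*k)
B = 52232829/1981 (B = ((198/7)/(-283) + 2584) + 23783 = ((198/7)*(-1/283) + 2584) + 23783 = (-198/1981 + 2584) + 23783 = 5118706/1981 + 23783 = 52232829/1981 ≈ 26367.)
(94355 + G(q(-1*3), -83)) + B = (94355 + (-(-261)*3 - 3*(-83))) + 52232829/1981 = (94355 + (-261*(-3) + 249)) + 52232829/1981 = (94355 + (783 + 249)) + 52232829/1981 = (94355 + 1032) + 52232829/1981 = 95387 + 52232829/1981 = 241194476/1981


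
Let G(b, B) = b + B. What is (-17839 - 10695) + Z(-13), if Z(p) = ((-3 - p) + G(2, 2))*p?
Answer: -28716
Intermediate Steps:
G(b, B) = B + b
Z(p) = p*(1 - p) (Z(p) = ((-3 - p) + (2 + 2))*p = ((-3 - p) + 4)*p = (1 - p)*p = p*(1 - p))
(-17839 - 10695) + Z(-13) = (-17839 - 10695) - 13*(1 - 1*(-13)) = -28534 - 13*(1 + 13) = -28534 - 13*14 = -28534 - 182 = -28716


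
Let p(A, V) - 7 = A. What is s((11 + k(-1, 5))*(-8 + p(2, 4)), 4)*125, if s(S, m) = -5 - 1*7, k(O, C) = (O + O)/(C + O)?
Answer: -1500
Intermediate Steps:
k(O, C) = 2*O/(C + O) (k(O, C) = (2*O)/(C + O) = 2*O/(C + O))
p(A, V) = 7 + A
s(S, m) = -12 (s(S, m) = -5 - 7 = -12)
s((11 + k(-1, 5))*(-8 + p(2, 4)), 4)*125 = -12*125 = -1500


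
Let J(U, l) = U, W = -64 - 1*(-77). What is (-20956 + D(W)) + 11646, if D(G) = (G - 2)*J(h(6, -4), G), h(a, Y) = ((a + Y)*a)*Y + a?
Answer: -9772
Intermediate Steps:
h(a, Y) = a + Y*a*(Y + a) (h(a, Y) = ((Y + a)*a)*Y + a = (a*(Y + a))*Y + a = Y*a*(Y + a) + a = a + Y*a*(Y + a))
W = 13 (W = -64 + 77 = 13)
D(G) = 84 - 42*G (D(G) = (G - 2)*(6*(1 + (-4)**2 - 4*6)) = (-2 + G)*(6*(1 + 16 - 24)) = (-2 + G)*(6*(-7)) = (-2 + G)*(-42) = 84 - 42*G)
(-20956 + D(W)) + 11646 = (-20956 + (84 - 42*13)) + 11646 = (-20956 + (84 - 546)) + 11646 = (-20956 - 462) + 11646 = -21418 + 11646 = -9772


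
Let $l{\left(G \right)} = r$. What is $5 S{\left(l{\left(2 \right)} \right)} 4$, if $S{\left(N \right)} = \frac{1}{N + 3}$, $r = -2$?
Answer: $20$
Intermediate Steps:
$l{\left(G \right)} = -2$
$S{\left(N \right)} = \frac{1}{3 + N}$
$5 S{\left(l{\left(2 \right)} \right)} 4 = 5 \frac{1}{3 - 2} \cdot 4 = 5 \cdot 1^{-1} \cdot 4 = 5 \cdot 1 \cdot 4 = 5 \cdot 4 = 20$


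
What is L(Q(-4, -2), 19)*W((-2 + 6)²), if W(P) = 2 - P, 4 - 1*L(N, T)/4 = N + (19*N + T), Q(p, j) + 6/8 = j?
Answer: -2240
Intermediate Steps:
Q(p, j) = -¾ + j
L(N, T) = 16 - 80*N - 4*T (L(N, T) = 16 - 4*(N + (19*N + T)) = 16 - 4*(N + (T + 19*N)) = 16 - 4*(T + 20*N) = 16 + (-80*N - 4*T) = 16 - 80*N - 4*T)
L(Q(-4, -2), 19)*W((-2 + 6)²) = (16 - 80*(-¾ - 2) - 4*19)*(2 - (-2 + 6)²) = (16 - 80*(-11/4) - 76)*(2 - 1*4²) = (16 + 220 - 76)*(2 - 1*16) = 160*(2 - 16) = 160*(-14) = -2240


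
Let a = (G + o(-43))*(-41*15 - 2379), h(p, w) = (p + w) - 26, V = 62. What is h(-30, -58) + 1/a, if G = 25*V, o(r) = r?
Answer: -514363213/4511958 ≈ -114.00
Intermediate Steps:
G = 1550 (G = 25*62 = 1550)
h(p, w) = -26 + p + w
a = -4511958 (a = (1550 - 43)*(-41*15 - 2379) = 1507*(-615 - 2379) = 1507*(-2994) = -4511958)
h(-30, -58) + 1/a = (-26 - 30 - 58) + 1/(-4511958) = -114 - 1/4511958 = -514363213/4511958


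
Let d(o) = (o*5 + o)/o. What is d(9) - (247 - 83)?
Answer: -158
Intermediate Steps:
d(o) = 6 (d(o) = (5*o + o)/o = (6*o)/o = 6)
d(9) - (247 - 83) = 6 - (247 - 83) = 6 - 1*164 = 6 - 164 = -158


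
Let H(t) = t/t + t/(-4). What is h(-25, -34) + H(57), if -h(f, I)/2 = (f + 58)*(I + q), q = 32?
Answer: 475/4 ≈ 118.75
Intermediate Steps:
H(t) = 1 - t/4 (H(t) = 1 + t*(-¼) = 1 - t/4)
h(f, I) = -2*(32 + I)*(58 + f) (h(f, I) = -2*(f + 58)*(I + 32) = -2*(58 + f)*(32 + I) = -2*(32 + I)*(58 + f))
h(-25, -34) + H(57) = (-3712 - 116*(-34) - 64*(-25) - 2*(-34)*(-25)) + (1 - ¼*57) = (-3712 + 3944 + 1600 - 1700) + (1 - 57/4) = 132 - 53/4 = 475/4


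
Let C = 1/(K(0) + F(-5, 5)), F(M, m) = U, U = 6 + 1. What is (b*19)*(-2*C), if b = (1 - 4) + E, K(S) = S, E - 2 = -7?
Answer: 304/7 ≈ 43.429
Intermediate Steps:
E = -5 (E = 2 - 7 = -5)
U = 7
F(M, m) = 7
C = ⅐ (C = 1/(0 + 7) = 1/7 = ⅐ ≈ 0.14286)
b = -8 (b = (1 - 4) - 5 = -3 - 5 = -8)
(b*19)*(-2*C) = (-8*19)*(-2*⅐) = -152*(-2/7) = 304/7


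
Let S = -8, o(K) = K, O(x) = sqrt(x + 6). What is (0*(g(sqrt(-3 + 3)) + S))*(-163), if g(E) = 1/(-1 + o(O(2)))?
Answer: 0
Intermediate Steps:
O(x) = sqrt(6 + x)
g(E) = 1/(-1 + 2*sqrt(2)) (g(E) = 1/(-1 + sqrt(6 + 2)) = 1/(-1 + sqrt(8)) = 1/(-1 + 2*sqrt(2)))
(0*(g(sqrt(-3 + 3)) + S))*(-163) = (0*((1/7 + 2*sqrt(2)/7) - 8))*(-163) = (0*(-55/7 + 2*sqrt(2)/7))*(-163) = 0*(-163) = 0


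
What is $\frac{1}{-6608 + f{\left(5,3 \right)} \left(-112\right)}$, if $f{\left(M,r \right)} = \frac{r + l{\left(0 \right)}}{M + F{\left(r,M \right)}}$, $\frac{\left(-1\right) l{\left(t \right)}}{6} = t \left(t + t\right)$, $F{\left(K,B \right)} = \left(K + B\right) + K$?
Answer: $- \frac{1}{6629} \approx -0.00015085$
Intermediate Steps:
$F{\left(K,B \right)} = B + 2 K$ ($F{\left(K,B \right)} = \left(B + K\right) + K = B + 2 K$)
$l{\left(t \right)} = - 12 t^{2}$ ($l{\left(t \right)} = - 6 t \left(t + t\right) = - 6 t 2 t = - 6 \cdot 2 t^{2} = - 12 t^{2}$)
$f{\left(M,r \right)} = \frac{r}{2 M + 2 r}$ ($f{\left(M,r \right)} = \frac{r - 12 \cdot 0^{2}}{M + \left(M + 2 r\right)} = \frac{r - 0}{2 M + 2 r} = \frac{r + 0}{2 M + 2 r} = \frac{r}{2 M + 2 r}$)
$\frac{1}{-6608 + f{\left(5,3 \right)} \left(-112\right)} = \frac{1}{-6608 + \frac{1}{2} \cdot 3 \frac{1}{5 + 3} \left(-112\right)} = \frac{1}{-6608 + \frac{1}{2} \cdot 3 \cdot \frac{1}{8} \left(-112\right)} = \frac{1}{-6608 + \frac{3}{16} \left(-112\right)} = \frac{1}{-6608 - 21} = \frac{1}{-6629} = - \frac{1}{6629}$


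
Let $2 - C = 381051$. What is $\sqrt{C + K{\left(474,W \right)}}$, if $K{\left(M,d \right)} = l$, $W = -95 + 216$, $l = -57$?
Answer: $i \sqrt{381106} \approx 617.34 i$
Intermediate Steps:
$W = 121$
$K{\left(M,d \right)} = -57$
$C = -381049$ ($C = 2 - 381051 = -381049$)
$\sqrt{C + K{\left(474,W \right)}} = \sqrt{-381049 - 57} = \sqrt{-381106} = i \sqrt{381106}$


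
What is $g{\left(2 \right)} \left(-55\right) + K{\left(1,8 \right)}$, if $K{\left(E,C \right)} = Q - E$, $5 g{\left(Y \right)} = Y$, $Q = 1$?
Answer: $-22$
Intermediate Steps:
$g{\left(Y \right)} = \frac{Y}{5}$
$K{\left(E,C \right)} = 1 - E$
$g{\left(2 \right)} \left(-55\right) + K{\left(1,8 \right)} = \frac{1}{5} \cdot 2 \left(-55\right) + \left(1 - 1\right) = \frac{2}{5} \left(-55\right) + \left(1 - 1\right) = -22 + 0 = -22$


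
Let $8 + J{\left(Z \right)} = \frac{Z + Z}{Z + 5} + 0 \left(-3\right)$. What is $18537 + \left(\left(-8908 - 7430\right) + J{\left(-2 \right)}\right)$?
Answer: $\frac{6569}{3} \approx 2189.7$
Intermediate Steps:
$J{\left(Z \right)} = -8 + \frac{2 Z}{5 + Z}$ ($J{\left(Z \right)} = -8 + \left(\frac{Z + Z}{Z + 5} + 0 \left(-3\right)\right) = -8 + \left(\frac{2 Z}{5 + Z} + 0\right) = -8 + \frac{2 Z}{5 + Z}$)
$18537 + \left(\left(-8908 - 7430\right) + J{\left(-2 \right)}\right) = 18537 + \left(\left(-8908 - 7430\right) + \frac{2 \left(-20 - -6\right)}{5 - 2}\right) = 18537 - \left(16338 - \frac{2 \left(-20 + 6\right)}{3}\right) = 18537 - \left(16338 - - \frac{28}{3}\right) = 18537 - \frac{49042}{3} = \frac{6569}{3}$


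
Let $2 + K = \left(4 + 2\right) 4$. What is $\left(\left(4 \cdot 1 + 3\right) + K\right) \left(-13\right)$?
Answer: $-377$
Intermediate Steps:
$K = 22$ ($K = -2 + \left(4 + 2\right) 4 = -2 + 6 \cdot 4 = -2 + 24 = 22$)
$\left(\left(4 \cdot 1 + 3\right) + K\right) \left(-13\right) = \left(\left(4 \cdot 1 + 3\right) + 22\right) \left(-13\right) = \left(\left(4 + 3\right) + 22\right) \left(-13\right) = \left(7 + 22\right) \left(-13\right) = 29 \left(-13\right) = -377$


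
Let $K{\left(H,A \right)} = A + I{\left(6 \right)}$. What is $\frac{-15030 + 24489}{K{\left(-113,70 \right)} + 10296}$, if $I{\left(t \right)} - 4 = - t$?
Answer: $\frac{9459}{10364} \approx 0.91268$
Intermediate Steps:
$I{\left(t \right)} = 4 - t$
$K{\left(H,A \right)} = -2 + A$ ($K{\left(H,A \right)} = A + \left(4 - 6\right) = A - 2 = -2 + A$)
$\frac{-15030 + 24489}{K{\left(-113,70 \right)} + 10296} = \frac{-15030 + 24489}{\left(-2 + 70\right) + 10296} = \frac{9459}{68 + 10296} = \frac{9459}{10364}$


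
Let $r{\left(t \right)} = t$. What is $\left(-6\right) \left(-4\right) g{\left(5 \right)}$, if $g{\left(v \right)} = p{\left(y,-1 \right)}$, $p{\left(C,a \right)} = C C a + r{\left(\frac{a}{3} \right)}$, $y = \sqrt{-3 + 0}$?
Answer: $64$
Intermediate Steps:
$y = i \sqrt{3}$ ($y = \sqrt{-3} = i \sqrt{3} \approx 1.732 i$)
$p{\left(C,a \right)} = \frac{a}{3} + a C^{2}$ ($p{\left(C,a \right)} = C C a + \frac{a}{3} = C^{2} a + a \frac{1}{3} = a C^{2} + \frac{a}{3} = \frac{a}{3} + a C^{2}$)
$g{\left(v \right)} = \frac{8}{3}$ ($g{\left(v \right)} = - (\frac{1}{3} + \left(i \sqrt{3}\right)^{2}) = - (\frac{1}{3} - 3) = \left(-1\right) \left(- \frac{8}{3}\right) = \frac{8}{3}$)
$\left(-6\right) \left(-4\right) g{\left(5 \right)} = \left(-6\right) \left(-4\right) \frac{8}{3} = 24 \cdot \frac{8}{3} = 64$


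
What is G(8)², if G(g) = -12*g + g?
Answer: 7744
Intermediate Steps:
G(g) = -11*g
G(8)² = (-11*8)² = (-88)² = 7744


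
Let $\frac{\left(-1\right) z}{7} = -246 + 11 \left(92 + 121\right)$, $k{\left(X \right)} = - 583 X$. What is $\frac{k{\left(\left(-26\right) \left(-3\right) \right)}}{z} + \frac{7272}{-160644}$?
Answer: $\frac{199954988}{65502591} \approx 3.0526$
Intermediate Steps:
$z = -14679$ ($z = - 7 \left(-246 + 11 \left(92 + 121\right)\right) = - 7 \left(-246 + 11 \cdot 213\right) = - 7 \left(-246 + 2343\right) = \left(-7\right) 2097 = -14679$)
$\frac{k{\left(\left(-26\right) \left(-3\right) \right)}}{z} + \frac{7272}{-160644} = \frac{\left(-583\right) \left(\left(-26\right) \left(-3\right)\right)}{-14679} + \frac{7272}{-160644} = \left(-583\right) 78 \left(- \frac{1}{14679}\right) + 7272 \left(- \frac{1}{160644}\right) = \left(-45474\right) \left(- \frac{1}{14679}\right) - \frac{606}{13387} = \frac{15158}{4893} - \frac{606}{13387} = \frac{199954988}{65502591}$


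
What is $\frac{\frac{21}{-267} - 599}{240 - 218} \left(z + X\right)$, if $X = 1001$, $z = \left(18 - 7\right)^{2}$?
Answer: $- \frac{2719218}{89} \approx -30553.0$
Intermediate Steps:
$z = 121$ ($z = 11^{2} = 121$)
$\frac{\frac{21}{-267} - 599}{240 - 218} \left(z + X\right) = \frac{\frac{21}{-267} - 599}{240 - 218} \left(121 + 1001\right) = \frac{21 \left(- \frac{1}{267}\right) - 599}{22} \cdot 1122 = \left(- \frac{7}{89} - 599\right) \frac{1}{22} \cdot 1122 = \left(- \frac{53318}{89}\right) \frac{1}{22} \cdot 1122 = \left(- \frac{26659}{979}\right) 1122 = - \frac{2719218}{89}$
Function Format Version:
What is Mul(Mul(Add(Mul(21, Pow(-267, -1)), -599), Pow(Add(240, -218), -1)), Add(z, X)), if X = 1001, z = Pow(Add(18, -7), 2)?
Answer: Rational(-2719218, 89) ≈ -30553.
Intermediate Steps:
z = 121 (z = Pow(11, 2) = 121)
Mul(Mul(Add(Mul(21, Pow(-267, -1)), -599), Pow(Add(240, -218), -1)), Add(z, X)) = Mul(Mul(Add(Mul(21, Pow(-267, -1)), -599), Pow(Add(240, -218), -1)), Add(121, 1001)) = Mul(Mul(Add(Mul(21, Rational(-1, 267)), -599), Pow(22, -1)), 1122) = Mul(Mul(Add(Rational(-7, 89), -599), Rational(1, 22)), 1122) = Mul(Mul(Rational(-53318, 89), Rational(1, 22)), 1122) = Mul(Rational(-26659, 979), 1122) = Rational(-2719218, 89)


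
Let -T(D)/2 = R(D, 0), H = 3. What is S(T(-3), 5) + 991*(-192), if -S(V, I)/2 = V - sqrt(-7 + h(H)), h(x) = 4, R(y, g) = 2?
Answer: -190264 + 2*I*sqrt(3) ≈ -1.9026e+5 + 3.4641*I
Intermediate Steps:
T(D) = -4 (T(D) = -2*2 = -4)
S(V, I) = -2*V + 2*I*sqrt(3) (S(V, I) = -2*(V - sqrt(-7 + 4)) = -2*(V - sqrt(-3)) = -2*(V - I*sqrt(3)) = -2*V + 2*I*sqrt(3))
S(T(-3), 5) + 991*(-192) = (-2*(-4) + 2*I*sqrt(3)) + 991*(-192) = (8 + 2*I*sqrt(3)) - 190272 = -190264 + 2*I*sqrt(3)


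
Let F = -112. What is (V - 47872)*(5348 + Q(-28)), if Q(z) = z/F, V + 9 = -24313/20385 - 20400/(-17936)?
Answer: -2600813578795391/10156260 ≈ -2.5608e+8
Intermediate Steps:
V = -206928263/22851585 (V = -9 + (-24313/20385 - 20400/(-17936)) = -9 + (-24313*1/20385 - 20400*(-1/17936)) = -9 + (-24313/20385 + 1275/1121) = -9 - 1263998/22851585 = -206928263/22851585 ≈ -9.0553)
Q(z) = -z/112 (Q(z) = z/(-112) = z*(-1/112) = -z/112)
(V - 47872)*(5348 + Q(-28)) = (-206928263/22851585 - 47872)*(5348 - 1/112*(-28)) = -1094158005383*(5348 + ¼)/22851585 = -1094158005383/22851585*21393/4 = -2600813578795391/10156260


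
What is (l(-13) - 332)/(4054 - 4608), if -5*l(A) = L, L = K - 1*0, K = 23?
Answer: 1683/2770 ≈ 0.60758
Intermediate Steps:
L = 23 (L = 23 - 1*0 = 23 + 0 = 23)
l(A) = -23/5 (l(A) = -⅕*23 = -23/5)
(l(-13) - 332)/(4054 - 4608) = (-23/5 - 332)/(4054 - 4608) = -1683/5/(-554) = -1683/5*(-1/554) = 1683/2770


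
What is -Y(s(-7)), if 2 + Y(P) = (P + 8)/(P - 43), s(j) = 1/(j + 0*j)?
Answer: 659/302 ≈ 2.1821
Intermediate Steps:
s(j) = 1/j (s(j) = 1/(j + 0) = 1/j)
Y(P) = -2 + (8 + P)/(-43 + P) (Y(P) = -2 + (P + 8)/(P - 43) = -2 + (8 + P)/(-43 + P))
-Y(s(-7)) = -(94 - 1/(-7))/(-43 + 1/(-7)) = -(94 - 1*(-⅐))/(-43 - ⅐) = -(94 + ⅐)/(-302/7) = -(-7)*659/(302*7) = -1*(-659/302) = 659/302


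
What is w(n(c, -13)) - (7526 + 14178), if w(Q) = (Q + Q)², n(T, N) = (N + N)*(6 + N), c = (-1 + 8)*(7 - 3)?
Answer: 110792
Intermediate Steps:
c = 28 (c = 7*4 = 28)
n(T, N) = 2*N*(6 + N) (n(T, N) = (2*N)*(6 + N) = 2*N*(6 + N))
w(Q) = 4*Q² (w(Q) = (2*Q)² = 4*Q²)
w(n(c, -13)) - (7526 + 14178) = 4*(2*(-13)*(6 - 13))² - (7526 + 14178) = 4*(2*(-13)*(-7))² - 1*21704 = 4*182² - 21704 = 4*33124 - 21704 = 132496 - 21704 = 110792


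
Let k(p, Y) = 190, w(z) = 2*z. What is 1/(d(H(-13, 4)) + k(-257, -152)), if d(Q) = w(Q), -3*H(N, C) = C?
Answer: 3/562 ≈ 0.0053381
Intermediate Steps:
H(N, C) = -C/3
d(Q) = 2*Q
1/(d(H(-13, 4)) + k(-257, -152)) = 1/(2*(-⅓*4) + 190) = 1/(2*(-4/3) + 190) = 1/(-8/3 + 190) = 1/(562/3) = 3/562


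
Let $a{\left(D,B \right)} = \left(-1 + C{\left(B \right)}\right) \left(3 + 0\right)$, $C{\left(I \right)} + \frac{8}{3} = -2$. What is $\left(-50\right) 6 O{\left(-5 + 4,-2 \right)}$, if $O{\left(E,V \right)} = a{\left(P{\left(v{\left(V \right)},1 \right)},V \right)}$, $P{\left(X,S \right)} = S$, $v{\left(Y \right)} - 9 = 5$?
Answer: $5100$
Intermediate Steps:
$v{\left(Y \right)} = 14$ ($v{\left(Y \right)} = 9 + 5 = 14$)
$C{\left(I \right)} = - \frac{14}{3}$ ($C{\left(I \right)} = - \frac{8}{3} - 2 = - \frac{14}{3}$)
$a{\left(D,B \right)} = -17$ ($a{\left(D,B \right)} = \left(-1 - \frac{14}{3}\right) \left(3 + 0\right) = \left(- \frac{17}{3}\right) 3 = -17$)
$O{\left(E,V \right)} = -17$
$\left(-50\right) 6 O{\left(-5 + 4,-2 \right)} = \left(-50\right) 6 \left(-17\right) = \left(-300\right) \left(-17\right) = 5100$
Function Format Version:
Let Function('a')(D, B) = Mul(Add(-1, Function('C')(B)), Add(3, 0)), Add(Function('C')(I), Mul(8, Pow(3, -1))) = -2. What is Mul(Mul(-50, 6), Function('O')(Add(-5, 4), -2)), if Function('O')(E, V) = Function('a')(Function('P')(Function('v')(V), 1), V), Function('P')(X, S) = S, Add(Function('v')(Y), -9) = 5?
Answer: 5100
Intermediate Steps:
Function('v')(Y) = 14 (Function('v')(Y) = Add(9, 5) = 14)
Function('C')(I) = Rational(-14, 3) (Function('C')(I) = Add(Rational(-8, 3), -2) = Rational(-14, 3))
Function('a')(D, B) = -17 (Function('a')(D, B) = Mul(Add(-1, Rational(-14, 3)), Add(3, 0)) = Mul(Rational(-17, 3), 3) = -17)
Function('O')(E, V) = -17
Mul(Mul(-50, 6), Function('O')(Add(-5, 4), -2)) = Mul(Mul(-50, 6), -17) = Mul(-300, -17) = 5100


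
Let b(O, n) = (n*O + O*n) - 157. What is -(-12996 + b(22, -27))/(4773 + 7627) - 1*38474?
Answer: -477063259/12400 ≈ -38473.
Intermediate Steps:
b(O, n) = -157 + 2*O*n (b(O, n) = (O*n + O*n) - 157 = 2*O*n - 157 = -157 + 2*O*n)
-(-12996 + b(22, -27))/(4773 + 7627) - 1*38474 = -(-12996 + (-157 + 2*22*(-27)))/(4773 + 7627) - 1*38474 = -(-12996 + (-157 - 1188))/12400 - 38474 = -(-12996 - 1345)/12400 - 38474 = -(-14341)/12400 - 38474 = -1*(-14341/12400) - 38474 = 14341/12400 - 38474 = -477063259/12400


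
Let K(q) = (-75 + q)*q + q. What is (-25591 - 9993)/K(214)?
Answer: -4448/3745 ≈ -1.1877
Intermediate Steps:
K(q) = q + q*(-75 + q) (K(q) = q*(-75 + q) + q = q + q*(-75 + q))
(-25591 - 9993)/K(214) = (-25591 - 9993)/((214*(-74 + 214))) = -35584/(214*140) = -35584/29960 = -35584*1/29960 = -4448/3745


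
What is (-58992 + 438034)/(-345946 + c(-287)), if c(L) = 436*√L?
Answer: -32782015933/29933298117 - 41315578*I*√287/29933298117 ≈ -1.0952 - 0.023383*I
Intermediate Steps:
(-58992 + 438034)/(-345946 + c(-287)) = (-58992 + 438034)/(-345946 + 436*√(-287)) = 379042/(-345946 + 436*(I*√287)) = 379042/(-345946 + 436*I*√287)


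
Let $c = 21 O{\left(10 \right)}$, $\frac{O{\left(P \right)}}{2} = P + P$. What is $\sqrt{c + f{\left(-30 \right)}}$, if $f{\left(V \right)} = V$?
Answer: $9 \sqrt{10} \approx 28.461$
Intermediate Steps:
$O{\left(P \right)} = 4 P$ ($O{\left(P \right)} = 2 \left(P + P\right) = 2 \cdot 2 P = 4 P$)
$c = 840$ ($c = 21 \cdot 4 \cdot 10 = 21 \cdot 40 = 840$)
$\sqrt{c + f{\left(-30 \right)}} = \sqrt{840 - 30} = \sqrt{810} = 9 \sqrt{10}$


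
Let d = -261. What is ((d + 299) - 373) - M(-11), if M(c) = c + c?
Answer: -313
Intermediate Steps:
M(c) = 2*c
((d + 299) - 373) - M(-11) = ((-261 + 299) - 373) - 2*(-11) = (38 - 373) - 1*(-22) = -335 + 22 = -313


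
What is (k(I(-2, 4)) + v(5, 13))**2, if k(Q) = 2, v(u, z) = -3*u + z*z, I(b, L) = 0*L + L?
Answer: 24336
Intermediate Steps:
I(b, L) = L (I(b, L) = 0 + L = L)
v(u, z) = z**2 - 3*u (v(u, z) = -3*u + z**2 = z**2 - 3*u)
(k(I(-2, 4)) + v(5, 13))**2 = (2 + (13**2 - 3*5))**2 = (2 + (169 - 15))**2 = (2 + 154)**2 = 156**2 = 24336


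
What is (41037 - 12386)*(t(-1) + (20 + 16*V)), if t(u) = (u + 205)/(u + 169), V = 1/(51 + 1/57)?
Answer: 896821323/1454 ≈ 6.1680e+5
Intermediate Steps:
V = 57/2908 (V = 1/(51 + 1/57) = 1/(2908/57) = 57/2908 ≈ 0.019601)
t(u) = (205 + u)/(169 + u)
(41037 - 12386)*(t(-1) + (20 + 16*V)) = (41037 - 12386)*((205 - 1)/(169 - 1) + (20 + 16*(57/2908))) = 28651*(204/168 + (20 + 228/727)) = 28651*((1/168)*204 + 14768/727) = 28651*(17/14 + 14768/727) = 28651*(219111/10178) = 896821323/1454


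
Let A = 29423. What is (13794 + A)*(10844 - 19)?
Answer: 467824025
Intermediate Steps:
(13794 + A)*(10844 - 19) = (13794 + 29423)*(10844 - 19) = 43217*10825 = 467824025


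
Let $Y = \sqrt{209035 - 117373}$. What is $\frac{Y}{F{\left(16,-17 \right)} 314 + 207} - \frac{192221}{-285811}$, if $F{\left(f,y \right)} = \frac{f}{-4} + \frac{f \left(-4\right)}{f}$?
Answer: $\frac{192221}{285811} - \frac{\sqrt{91662}}{2305} \approx 0.5412$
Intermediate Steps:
$F{\left(f,y \right)} = -4 - \frac{f}{4}$ ($F{\left(f,y \right)} = f \left(- \frac{1}{4}\right) + \frac{\left(-4\right) f}{f} = - \frac{f}{4} - 4 = -4 - \frac{f}{4}$)
$Y = \sqrt{91662}$ ($Y = \sqrt{209035 - 117373} = \sqrt{91662} \approx 302.76$)
$\frac{Y}{F{\left(16,-17 \right)} 314 + 207} - \frac{192221}{-285811} = \frac{\sqrt{91662}}{\left(-4 - 4\right) 314 + 207} - \frac{192221}{-285811} = \frac{\sqrt{91662}}{\left(-4 - 4\right) 314 + 207} - - \frac{192221}{285811} = \frac{\sqrt{91662}}{\left(-8\right) 314 + 207} + \frac{192221}{285811} = \frac{\sqrt{91662}}{-2512 + 207} + \frac{192221}{285811} = \frac{\sqrt{91662}}{-2305} + \frac{192221}{285811} = \sqrt{91662} \left(- \frac{1}{2305}\right) + \frac{192221}{285811} = - \frac{\sqrt{91662}}{2305} + \frac{192221}{285811} = \frac{192221}{285811} - \frac{\sqrt{91662}}{2305}$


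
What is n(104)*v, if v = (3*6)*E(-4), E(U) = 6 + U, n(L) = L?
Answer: 3744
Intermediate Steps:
v = 36 (v = (3*6)*(6 - 4) = 18*2 = 36)
n(104)*v = 104*36 = 3744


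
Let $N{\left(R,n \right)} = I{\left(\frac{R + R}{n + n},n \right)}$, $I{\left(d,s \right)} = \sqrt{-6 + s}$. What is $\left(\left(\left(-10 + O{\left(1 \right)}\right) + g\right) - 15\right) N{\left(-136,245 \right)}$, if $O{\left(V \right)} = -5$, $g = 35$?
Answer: $5 \sqrt{239} \approx 77.298$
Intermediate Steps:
$N{\left(R,n \right)} = \sqrt{-6 + n}$
$\left(\left(\left(-10 + O{\left(1 \right)}\right) + g\right) - 15\right) N{\left(-136,245 \right)} = \left(\left(\left(-10 - 5\right) + 35\right) - 15\right) \sqrt{-6 + 245} = \left(\left(-15 + 35\right) - 15\right) \sqrt{239} = \left(20 - 15\right) \sqrt{239} = 5 \sqrt{239}$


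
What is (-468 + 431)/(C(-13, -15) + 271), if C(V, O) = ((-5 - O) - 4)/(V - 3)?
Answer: -296/2165 ≈ -0.13672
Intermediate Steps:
C(V, O) = (-9 - O)/(-3 + V)
(-468 + 431)/(C(-13, -15) + 271) = (-468 + 431)/((-9 - 1*(-15))/(-3 - 13) + 271) = -37/((-9 + 15)/(-16) + 271) = -37/(-1/16*6 + 271) = -37/(-3/8 + 271) = -37/2165/8 = -37*8/2165 = -296/2165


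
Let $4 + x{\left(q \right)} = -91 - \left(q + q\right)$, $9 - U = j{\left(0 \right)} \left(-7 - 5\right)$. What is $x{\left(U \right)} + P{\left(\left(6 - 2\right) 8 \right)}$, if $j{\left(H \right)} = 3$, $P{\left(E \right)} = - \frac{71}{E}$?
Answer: $- \frac{5991}{32} \approx -187.22$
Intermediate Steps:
$U = 45$ ($U = 9 - 3 \left(-7 - 5\right) = 9 - 3 \left(-12\right) = 9 - -36 = 9 + 36 = 45$)
$x{\left(q \right)} = -95 - 2 q$ ($x{\left(q \right)} = -4 - \left(91 + 2 q\right) = -95 - 2 q$)
$x{\left(U \right)} + P{\left(\left(6 - 2\right) 8 \right)} = \left(-95 - 90\right) - \frac{71}{\left(6 - 2\right) 8} = \left(-95 - 90\right) - \frac{71}{4 \cdot 8} = -185 - \frac{71}{32} = - \frac{5991}{32}$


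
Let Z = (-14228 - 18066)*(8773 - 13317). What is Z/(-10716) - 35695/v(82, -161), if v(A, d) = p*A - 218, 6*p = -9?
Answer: -1128572149/83049 ≈ -13589.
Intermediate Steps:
p = -3/2 (p = (1/6)*(-9) = -3/2 ≈ -1.5000)
Z = 146743936 (Z = -32294*(-4544) = 146743936)
v(A, d) = -218 - 3*A/2 (v(A, d) = -3*A/2 - 218 = -218 - 3*A/2)
Z/(-10716) - 35695/v(82, -161) = 146743936/(-10716) - 35695/(-218 - 3/2*82) = 146743936*(-1/10716) - 35695/(-218 - 123) = -36685984/2679 - 35695/(-341) = -36685984/2679 - 35695*(-1/341) = -36685984/2679 + 3245/31 = -1128572149/83049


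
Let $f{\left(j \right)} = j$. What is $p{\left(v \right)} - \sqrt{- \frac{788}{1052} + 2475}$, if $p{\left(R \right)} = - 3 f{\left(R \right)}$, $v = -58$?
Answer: $174 - \frac{2 \sqrt{42785366}}{263} \approx 124.26$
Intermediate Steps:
$p{\left(R \right)} = - 3 R$
$p{\left(v \right)} - \sqrt{- \frac{788}{1052} + 2475} = \left(-3\right) \left(-58\right) - \sqrt{- \frac{788}{1052} + 2475} = 174 - \sqrt{\left(-788\right) \frac{1}{1052} + 2475} = 174 - \sqrt{- \frac{197}{263} + 2475} = 174 - \sqrt{\frac{650728}{263}} = 174 - \frac{2 \sqrt{42785366}}{263}$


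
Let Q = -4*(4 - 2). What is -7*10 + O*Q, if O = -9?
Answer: 2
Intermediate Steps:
Q = -8 (Q = -4*2 = -8)
-7*10 + O*Q = -7*10 - 9*(-8) = -70 + 72 = 2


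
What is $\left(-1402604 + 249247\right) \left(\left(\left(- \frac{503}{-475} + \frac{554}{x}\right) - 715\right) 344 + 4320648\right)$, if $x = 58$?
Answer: $- \frac{3410240327850384}{725} \approx -4.7038 \cdot 10^{12}$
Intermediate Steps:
$\left(-1402604 + 249247\right) \left(\left(\left(- \frac{503}{-475} + \frac{554}{x}\right) - 715\right) 344 + 4320648\right) = \left(-1402604 + 249247\right) \left(\left(\left(- \frac{503}{-475} + \frac{554}{58}\right) - 715\right) 344 + 4320648\right) = - 1153357 \left(\left(\left(\left(-503\right) \left(- \frac{1}{475}\right) + 554 \cdot \frac{1}{58}\right) - 715\right) 344 + 4320648\right) = - 1153357 \left(\left(\left(\frac{503}{475} + \frac{277}{29}\right) - 715\right) 344 + 4320648\right) = - 1153357 \left(\left(\frac{146162}{13775} - 715\right) 344 + 4320648\right) = - 1153357 \left(\left(- \frac{9702963}{13775}\right) 344 + 4320648\right) = - 1153357 \left(- \frac{3337819272}{13775} + 4320648\right) = \left(-1153357\right) \frac{56179106928}{13775} = - \frac{3410240327850384}{725}$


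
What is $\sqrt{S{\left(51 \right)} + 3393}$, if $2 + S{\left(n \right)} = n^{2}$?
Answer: $2 \sqrt{1498} \approx 77.408$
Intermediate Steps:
$S{\left(n \right)} = -2 + n^{2}$
$\sqrt{S{\left(51 \right)} + 3393} = \sqrt{\left(-2 + 51^{2}\right) + 3393} = \sqrt{\left(-2 + 2601\right) + 3393} = \sqrt{2599 + 3393} = \sqrt{5992} = 2 \sqrt{1498}$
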